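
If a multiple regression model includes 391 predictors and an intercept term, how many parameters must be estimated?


Including the intercept, the model has 391 predictor coefficients + 1 intercept.
Total = 392.

392


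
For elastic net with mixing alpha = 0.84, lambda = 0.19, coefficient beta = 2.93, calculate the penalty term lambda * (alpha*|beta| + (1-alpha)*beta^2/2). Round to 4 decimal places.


Compute:
L1 = 0.84 * 2.93 = 2.4612.
L2 = 0.16 * 2.93^2 / 2 = 0.6868.
Penalty = 0.19 * (2.4612 + 0.6868) = 0.5981.

0.5981


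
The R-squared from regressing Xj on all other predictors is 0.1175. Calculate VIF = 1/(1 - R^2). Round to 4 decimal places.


Denominator: 1 - 0.1175 = 0.8825.
VIF = 1 / 0.8825 = 1.1331.

1.1331


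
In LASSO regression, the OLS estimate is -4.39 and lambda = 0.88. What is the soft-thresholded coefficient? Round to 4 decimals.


Absolute value: |-4.39| = 4.39.
Compare to lambda = 0.88.
Since |beta| > lambda, coefficient = sign(beta)*(|beta| - lambda) = -3.5100.

-3.5100


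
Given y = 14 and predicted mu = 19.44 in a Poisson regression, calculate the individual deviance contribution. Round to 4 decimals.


First: ln(14/19.44) = -0.328275.
Then: 14 * -0.328275 = -4.595850.
y - mu = 14 - 19.44 = -5.44.
D = 2(-4.595850 - -5.44) = 1.688300, which rounds to 1.6883.

1.6883


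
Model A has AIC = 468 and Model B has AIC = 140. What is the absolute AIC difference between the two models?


Absolute difference = |468 - 140| = 328.
The model with lower AIC (B) is preferred.

328


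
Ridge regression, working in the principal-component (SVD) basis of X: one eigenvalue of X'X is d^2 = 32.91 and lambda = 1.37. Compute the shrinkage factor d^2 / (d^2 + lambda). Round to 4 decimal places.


Denominator = d^2 + lambda = 32.91 + 1.37 = 34.2800.
Shrinkage = 32.91 / 34.2800 = 0.9600.

0.9600


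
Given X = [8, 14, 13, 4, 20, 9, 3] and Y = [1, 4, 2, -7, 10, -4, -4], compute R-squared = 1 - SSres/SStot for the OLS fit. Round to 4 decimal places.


The fitted line is Y = -8.8590 + 0.9016*X.
SSres = 26.7766, SStot = 201.4286.
R^2 = 1 - SSres/SStot = 0.8671.

0.8671


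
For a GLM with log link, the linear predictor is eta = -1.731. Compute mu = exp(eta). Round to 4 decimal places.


Apply the inverse link:
mu = e^-1.731 = 0.1771.

0.1771


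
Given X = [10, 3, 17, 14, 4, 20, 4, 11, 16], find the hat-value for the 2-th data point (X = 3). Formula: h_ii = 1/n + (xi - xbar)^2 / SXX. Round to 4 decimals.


Mean of X: xbar = 11.0000.
SXX = 314.0000.
For X = 3: h = 1/9 + (3 - 11.0000)^2/314.0000 = 0.3149.

0.3149


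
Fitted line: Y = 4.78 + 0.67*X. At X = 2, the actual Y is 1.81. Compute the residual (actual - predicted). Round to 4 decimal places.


Predicted = 4.78 + 0.67 * 2 = 6.1200.
Residual = 1.81 - 6.1200 = -4.3100.

-4.3100


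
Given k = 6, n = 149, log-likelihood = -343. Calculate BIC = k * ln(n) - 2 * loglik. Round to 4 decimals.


Compute k*ln(n) = 6*ln(149) = 6*5.003946 = 30.023676.
Then -2*loglik = 686.
BIC = 30.023676 + 686 = 716.023676, which rounds to 716.0237.

716.0237


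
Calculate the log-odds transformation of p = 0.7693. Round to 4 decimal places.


The odds are p/(1-p) = 0.7693 / 0.2307 = 3.3346.
logit(p) = ln(3.3346) = 1.2044.

1.2044


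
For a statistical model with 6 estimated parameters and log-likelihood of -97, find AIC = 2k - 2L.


AIC = 2k - 2*loglik = 2(6) - 2(-97).
= 12 + 194 = 206.

206


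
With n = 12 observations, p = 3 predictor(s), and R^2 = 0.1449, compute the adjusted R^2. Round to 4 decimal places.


Using the formula:
(1 - 0.1449) = 0.8551.
Multiply by 11/8: 0.8551 * 11 = 9.4061, then 9.4061 / 8 = 1.1758.
Adj R^2 = 1 - 1.1758 = -0.1758.

-0.1758


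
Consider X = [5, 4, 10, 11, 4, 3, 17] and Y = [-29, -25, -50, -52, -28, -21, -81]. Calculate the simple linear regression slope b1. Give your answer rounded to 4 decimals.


First compute the means: xbar = 7.7143, ybar = -40.8571.
Then S_xx = sum((xi - xbar)^2) = 159.4286.
S_xy = sum((xi - xbar)(yi - ybar)) = -662.7143.
b1 = S_xy / S_xx = -662.7143 / 159.4286 = -4.1568.

-4.1568


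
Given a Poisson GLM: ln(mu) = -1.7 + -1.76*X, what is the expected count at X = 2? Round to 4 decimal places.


Linear predictor: eta = -1.7 + (-1.76)(2) = -5.2200.
Expected count: mu = exp(-5.2200) = 0.0054.

0.0054


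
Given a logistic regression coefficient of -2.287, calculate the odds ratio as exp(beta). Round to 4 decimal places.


The odds ratio is computed as:
OR = e^(-2.287) = 0.1016.

0.1016


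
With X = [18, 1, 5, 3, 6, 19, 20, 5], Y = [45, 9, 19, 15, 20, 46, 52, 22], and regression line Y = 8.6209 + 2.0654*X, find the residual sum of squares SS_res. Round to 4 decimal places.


Compute predicted values, then residuals = yi - yhat_i.
Residuals: [-0.7981, -1.6863, 0.0521, 0.1829, -1.0133, -1.8635, 2.0711, 3.0521].
SSres = sum(residual^2) = 21.6209.

21.6209


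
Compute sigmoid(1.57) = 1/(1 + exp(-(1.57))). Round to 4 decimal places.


Compute exp(-1.5700) = 0.2080.
Sigmoid = 1 / (1 + 0.2080) = 1 / 1.2080 = 0.8278.

0.8278


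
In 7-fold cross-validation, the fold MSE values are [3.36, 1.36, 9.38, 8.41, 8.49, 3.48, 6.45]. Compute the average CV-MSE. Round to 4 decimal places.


Add all fold MSEs: 40.9300.
Divide by k = 7: 40.9300/7 = 5.8471.

5.8471


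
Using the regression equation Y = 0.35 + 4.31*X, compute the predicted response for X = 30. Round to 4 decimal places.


Substitute X = 30 into the equation:
Y = 0.35 + 4.31 * 30 = 0.35 + 129.3000 = 129.6500.

129.6500


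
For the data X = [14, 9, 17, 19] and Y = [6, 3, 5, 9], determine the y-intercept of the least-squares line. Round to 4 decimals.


First find the slope: b1 = 0.4890.
Means: xbar = 14.7500, ybar = 5.7500.
b0 = ybar - b1 * xbar = 5.7500 - 0.4890 * 14.7500 = -1.4626.

-1.4626


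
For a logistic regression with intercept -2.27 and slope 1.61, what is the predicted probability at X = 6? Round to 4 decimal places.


Linear predictor: z = -2.27 + 1.61 * 6 = 7.3900.
P = 1/(1 + exp(-7.3900)) = 1/(1 + 0.0006) = 0.9994.

0.9994


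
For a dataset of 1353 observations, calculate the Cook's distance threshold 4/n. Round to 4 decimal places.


Using the rule of thumb:
Threshold = 4 / 1353 = 0.0030.

0.0030


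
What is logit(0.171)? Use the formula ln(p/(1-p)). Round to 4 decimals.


1 - p = 0.829.
p/(1-p) = 0.2063.
logit = ln(0.2063) = -1.5786.

-1.5786


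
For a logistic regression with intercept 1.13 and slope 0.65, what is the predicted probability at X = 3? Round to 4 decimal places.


Linear predictor: z = 1.13 + 0.65 * 3 = 3.0800.
P = 1/(1 + exp(-3.0800)) = 1/(1 + 0.0460) = 0.9561.

0.9561


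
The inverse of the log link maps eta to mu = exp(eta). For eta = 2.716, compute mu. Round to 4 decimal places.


mu = exp(eta) = exp(2.716).
= 15.1197.

15.1197


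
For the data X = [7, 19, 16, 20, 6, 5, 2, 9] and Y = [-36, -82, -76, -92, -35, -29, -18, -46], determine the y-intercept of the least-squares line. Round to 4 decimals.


Compute b1 = -4.0121 from the OLS formula.
With xbar = 10.5000 and ybar = -51.7500, the intercept is:
b0 = -51.7500 - -4.0121 * 10.5000 = -9.6227.

-9.6227


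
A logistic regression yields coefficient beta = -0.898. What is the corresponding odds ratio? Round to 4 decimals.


Odds ratio = exp(beta) = exp(-0.898).
= 0.4074.

0.4074


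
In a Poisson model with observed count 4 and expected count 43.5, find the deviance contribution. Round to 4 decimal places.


First: ln(4/43.5) = -2.386467.
Then: 4 * -2.386467 = -9.545868.
y - mu = 4 - 43.5 = -39.5.
D = 2(-9.545868 - -39.5) = 59.908264, which rounds to 59.9083.

59.9083


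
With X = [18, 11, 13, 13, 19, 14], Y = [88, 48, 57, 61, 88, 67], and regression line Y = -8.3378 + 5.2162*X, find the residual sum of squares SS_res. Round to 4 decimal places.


Compute predicted values, then residuals = yi - yhat_i.
Residuals: [2.4462, -1.0404, -2.4728, 1.5272, -2.7700, 2.3110].
SSres = sum(residual^2) = 28.5270.

28.5270


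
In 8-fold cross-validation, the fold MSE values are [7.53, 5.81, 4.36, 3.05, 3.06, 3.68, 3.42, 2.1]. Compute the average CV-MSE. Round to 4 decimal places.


Add all fold MSEs: 33.0100.
Divide by k = 8: 33.0100/8 = 4.1263.

4.1263


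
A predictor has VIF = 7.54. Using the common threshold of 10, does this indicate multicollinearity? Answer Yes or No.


Compare VIF = 7.54 to the threshold of 10.
7.54 < 10, so the answer is No.

No


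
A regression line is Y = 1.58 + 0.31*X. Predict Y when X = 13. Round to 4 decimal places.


Plug X = 13 into Y = 1.58 + 0.31*X:
Y = 1.58 + 4.0300 = 5.6100.

5.6100


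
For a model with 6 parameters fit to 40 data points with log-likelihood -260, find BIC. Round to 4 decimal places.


ln(40) = 3.688879.
k * ln(n) = 6 * 3.688879 = 22.133274.
-2L = 520.
BIC = 22.133274 + 520 = 542.133274, which rounds to 542.1333.

542.1333


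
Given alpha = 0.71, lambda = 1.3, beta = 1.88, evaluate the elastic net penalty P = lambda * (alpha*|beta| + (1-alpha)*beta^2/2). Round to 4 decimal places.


L1 component = 0.71 * |1.88| = 1.3348.
L2 component = 0.29 * 1.88^2 / 2 = 0.5125.
Penalty = 1.3 * (1.3348 + 0.5125) = 1.3 * 1.8473 = 2.4015.

2.4015


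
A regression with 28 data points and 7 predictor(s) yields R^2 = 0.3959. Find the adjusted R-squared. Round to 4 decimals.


Adjusted R^2 = 1 - (1 - R^2) * (n-1)/(n-p-1).
(1 - R^2) = 0.6041.
(n-1)/(n-p-1) = 27/20.
(1 - R^2) * (n-1) = 0.6041 * 27 = 16.3107.
Divide by (n-p-1): 16.3107 / 20 = 0.8155.
Adj R^2 = 1 - 0.8155 = 0.1845.

0.1845


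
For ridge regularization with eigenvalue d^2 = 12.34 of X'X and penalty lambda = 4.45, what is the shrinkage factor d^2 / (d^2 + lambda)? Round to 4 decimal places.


Compute the denominator: 12.34 + 4.45 = 16.7900.
Shrinkage factor = 12.34 / 16.7900 = 0.7350.

0.7350


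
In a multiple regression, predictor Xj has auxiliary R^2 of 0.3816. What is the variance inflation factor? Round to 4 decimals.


VIF = 1 / (1 - 0.3816).
= 1 / 0.6184 = 1.6171.

1.6171


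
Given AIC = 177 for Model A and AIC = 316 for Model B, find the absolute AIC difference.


Absolute difference = |177 - 316| = 139.
The model with lower AIC (A) is preferred.

139


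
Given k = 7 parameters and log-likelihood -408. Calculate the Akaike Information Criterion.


AIC = 2k - 2*loglik = 2(7) - 2(-408).
= 14 + 816 = 830.

830


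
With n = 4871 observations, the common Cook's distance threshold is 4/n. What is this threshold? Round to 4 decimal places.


Using the rule of thumb:
Threshold = 4 / 4871 = 0.0008.

0.0008


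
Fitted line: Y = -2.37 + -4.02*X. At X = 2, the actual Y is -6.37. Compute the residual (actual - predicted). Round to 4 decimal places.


Fitted value at X = 2 is yhat = -2.37 + -4.02*2 = -10.4100.
Residual = -6.37 - -10.4100 = 4.0400.

4.0400


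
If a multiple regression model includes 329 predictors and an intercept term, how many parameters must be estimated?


Including the intercept, the model has 329 predictor coefficients + 1 intercept.
Total = 330.

330


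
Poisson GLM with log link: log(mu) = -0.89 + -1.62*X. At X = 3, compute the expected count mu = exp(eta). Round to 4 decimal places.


eta = -0.89 + -1.62 * 3 = -5.7500.
mu = exp(-5.7500) = 0.0032.

0.0032


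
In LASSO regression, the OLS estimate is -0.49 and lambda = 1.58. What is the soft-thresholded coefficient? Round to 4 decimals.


Absolute value: |-0.49| = 0.49.
Compare to lambda = 1.58.
Since |beta| <= lambda, the coefficient is set to 0.

0.0000


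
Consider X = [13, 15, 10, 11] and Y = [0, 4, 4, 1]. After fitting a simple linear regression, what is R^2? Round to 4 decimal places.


Fit the OLS line: b0 = 1.6271, b1 = 0.0508.
SSres = 12.7119.
SStot = 12.7500.
R^2 = 1 - 12.7119/12.7500 = 0.0030.

0.0030


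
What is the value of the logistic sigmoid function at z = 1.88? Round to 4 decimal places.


Compute exp(-1.8800) = 0.1526.
Sigmoid = 1 / (1 + 0.1526) = 1 / 1.1526 = 0.8676.

0.8676


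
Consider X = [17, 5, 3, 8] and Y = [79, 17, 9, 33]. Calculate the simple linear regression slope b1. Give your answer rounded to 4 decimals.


The sample means are xbar = 8.2500 and ybar = 34.5000.
Compute S_xx = 114.7500 and S_xy = 580.5000.
Slope b1 = S_xy / S_xx = 580.5000 / 114.7500 = 5.0588.

5.0588


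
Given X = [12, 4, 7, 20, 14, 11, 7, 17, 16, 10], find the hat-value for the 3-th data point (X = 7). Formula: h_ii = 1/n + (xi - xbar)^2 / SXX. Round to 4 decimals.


n = 10, xbar = 11.8000.
SXX = sum((xi - xbar)^2) = 227.6000.
h = 1/10 + (7 - 11.8000)^2 / 227.6000 = 0.2012.

0.2012


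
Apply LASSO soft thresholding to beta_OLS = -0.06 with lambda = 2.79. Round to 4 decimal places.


Check: |-0.06| = 0.06 vs lambda = 2.79.
Since |beta| <= lambda, the coefficient is set to 0.
Soft-thresholded coefficient = 0.0000.

0.0000


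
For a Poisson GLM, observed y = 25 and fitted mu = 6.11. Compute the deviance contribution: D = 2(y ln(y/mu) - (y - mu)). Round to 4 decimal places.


First: ln(25/6.11) = 1.408949.
Then: 25 * 1.408949 = 35.223725.
y - mu = 25 - 6.11 = 18.89.
D = 2(35.223725 - 18.89) = 32.667450, which rounds to 32.6675.

32.6675


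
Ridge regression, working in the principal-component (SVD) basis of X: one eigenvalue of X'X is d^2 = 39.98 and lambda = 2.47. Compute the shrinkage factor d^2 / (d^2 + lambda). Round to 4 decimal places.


Compute the denominator: 39.98 + 2.47 = 42.4500.
Shrinkage factor = 39.98 / 42.4500 = 0.9418.

0.9418


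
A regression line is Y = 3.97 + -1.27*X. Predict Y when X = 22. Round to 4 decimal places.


Predicted value:
Y = 3.97 + (-1.27)(22) = 3.97 + -27.9400 = -23.9700.

-23.9700


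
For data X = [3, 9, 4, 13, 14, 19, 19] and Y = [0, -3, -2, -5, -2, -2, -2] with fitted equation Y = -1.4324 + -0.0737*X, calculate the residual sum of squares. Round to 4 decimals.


For each point, residual = actual - predicted.
Residuals: [1.6535, -0.9043, -0.2728, -2.6095, 0.4642, 0.8327, 0.8327].
Sum of squared residuals = 12.0380.

12.0380


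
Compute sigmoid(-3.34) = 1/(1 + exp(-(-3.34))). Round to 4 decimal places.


First, exp(3.3400) = 28.2191.
Then sigma(z) = 1/(1 + 28.2191) = 0.0342.

0.0342


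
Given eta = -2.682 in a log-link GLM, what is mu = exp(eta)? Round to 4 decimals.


mu = exp(eta) = exp(-2.682).
= 0.0684.

0.0684


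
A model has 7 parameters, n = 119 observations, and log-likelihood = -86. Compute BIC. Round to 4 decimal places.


Compute k*ln(n) = 7*ln(119) = 7*4.779123 = 33.453861.
Then -2*loglik = 172.
BIC = 33.453861 + 172 = 205.453861, which rounds to 205.4539.

205.4539


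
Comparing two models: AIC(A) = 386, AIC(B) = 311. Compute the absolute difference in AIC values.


Absolute difference = |386 - 311| = 75.
The model with lower AIC (B) is preferred.

75


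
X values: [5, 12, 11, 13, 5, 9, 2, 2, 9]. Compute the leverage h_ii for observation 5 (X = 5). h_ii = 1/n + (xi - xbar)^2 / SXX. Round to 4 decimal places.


Mean of X: xbar = 7.5556.
SXX = 140.2222.
For X = 5: h = 1/9 + (5 - 7.5556)^2/140.2222 = 0.1577.

0.1577


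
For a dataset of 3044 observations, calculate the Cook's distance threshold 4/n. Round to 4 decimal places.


The threshold is 4/n.
4/3044 = 0.0013.

0.0013


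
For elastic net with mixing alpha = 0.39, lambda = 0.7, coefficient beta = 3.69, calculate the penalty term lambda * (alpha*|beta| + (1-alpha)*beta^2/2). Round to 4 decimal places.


alpha * |beta| = 0.39 * 3.69 = 1.4391.
(1-alpha) * beta^2/2 = 0.61 * 13.6161/2 = 4.1529.
Total = 0.7 * (1.4391 + 4.1529) = 3.9144.

3.9144


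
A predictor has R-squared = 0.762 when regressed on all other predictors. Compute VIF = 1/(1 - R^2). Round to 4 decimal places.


Denominator: 1 - 0.762 = 0.238.
VIF = 1 / 0.238 = 4.2017.

4.2017


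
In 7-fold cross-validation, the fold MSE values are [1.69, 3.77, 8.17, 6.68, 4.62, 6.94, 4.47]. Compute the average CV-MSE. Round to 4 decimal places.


Add all fold MSEs: 36.3400.
Divide by k = 7: 36.3400/7 = 5.1914.

5.1914


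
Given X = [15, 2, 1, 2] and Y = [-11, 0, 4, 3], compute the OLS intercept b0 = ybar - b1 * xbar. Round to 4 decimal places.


First find the slope: b1 = -1.0075.
Means: xbar = 5.0000, ybar = -1.0000.
b0 = ybar - b1 * xbar = -1.0000 - -1.0075 * 5.0000 = 4.0373.

4.0373


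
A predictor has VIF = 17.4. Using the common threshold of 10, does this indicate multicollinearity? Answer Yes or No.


Check: VIF = 17.4 vs threshold = 10.
Since 17.4 >= 10, the answer is Yes.

Yes


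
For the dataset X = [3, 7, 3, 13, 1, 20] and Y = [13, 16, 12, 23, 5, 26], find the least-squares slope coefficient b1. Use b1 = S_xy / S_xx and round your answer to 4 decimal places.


Calculate xbar = 7.8333, ybar = 15.8333.
S_xx = 268.8333, S_xy = 266.8333.
Using b1 = S_xy / S_xx = 266.8333 / 268.8333, we get b1 = 0.9926.

0.9926


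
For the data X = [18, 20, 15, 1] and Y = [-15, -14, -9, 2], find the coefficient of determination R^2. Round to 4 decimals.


The fitted line is Y = 3.0339 + -0.8914*X.
SSres = 6.3937, SStot = 182.0000.
R^2 = 1 - SSres/SStot = 0.9649.

0.9649


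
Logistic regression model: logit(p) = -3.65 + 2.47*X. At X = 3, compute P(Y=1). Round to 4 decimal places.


Compute z = -3.65 + (2.47)(3) = 3.7600.
exp(-z) = 0.0233.
P = 1/(1 + 0.0233) = 0.9772.

0.9772


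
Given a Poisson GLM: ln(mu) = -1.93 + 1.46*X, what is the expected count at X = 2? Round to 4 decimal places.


eta = -1.93 + 1.46 * 2 = 0.9900.
mu = exp(0.9900) = 2.6912.

2.6912


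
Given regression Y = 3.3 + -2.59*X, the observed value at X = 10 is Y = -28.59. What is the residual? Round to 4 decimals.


Predicted = 3.3 + -2.59 * 10 = -22.6000.
Residual = -28.59 - -22.6000 = -5.9900.

-5.9900


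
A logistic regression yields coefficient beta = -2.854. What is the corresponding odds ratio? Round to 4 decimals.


exp(-2.854) = 0.0576.
So the odds ratio is 0.0576.

0.0576


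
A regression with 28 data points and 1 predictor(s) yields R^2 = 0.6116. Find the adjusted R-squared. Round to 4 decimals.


Plug in: Adj R^2 = 1 - (1 - 0.6116) * 27/26.
= 1 - 0.3884 * 27/26
= 1 - 10.4868 / 26
= 1 - 0.4033 = 0.5967.

0.5967


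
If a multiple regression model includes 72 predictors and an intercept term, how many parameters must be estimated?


Including the intercept, the model has 72 predictor coefficients + 1 intercept.
Total = 73.

73


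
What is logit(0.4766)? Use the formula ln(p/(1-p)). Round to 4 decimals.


1 - p = 0.5234.
p/(1-p) = 0.9106.
logit = ln(0.9106) = -0.0937.

-0.0937


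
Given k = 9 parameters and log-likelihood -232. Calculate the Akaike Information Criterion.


AIC = 2*9 - 2*(-232).
= 18 + 464 = 482.

482


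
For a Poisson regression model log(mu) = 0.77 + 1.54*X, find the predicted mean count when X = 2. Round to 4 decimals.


Compute eta = 0.77 + 1.54 * 2 = 3.8500.
Apply inverse link: mu = e^3.8500 = 46.9931.

46.9931


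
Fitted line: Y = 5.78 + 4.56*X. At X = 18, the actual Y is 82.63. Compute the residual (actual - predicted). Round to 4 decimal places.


Predicted = 5.78 + 4.56 * 18 = 87.8600.
Residual = 82.63 - 87.8600 = -5.2300.

-5.2300


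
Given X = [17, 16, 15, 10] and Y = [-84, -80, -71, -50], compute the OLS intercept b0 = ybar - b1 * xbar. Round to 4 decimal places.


Compute b1 = -4.8448 from the OLS formula.
With xbar = 14.5000 and ybar = -71.2500, the intercept is:
b0 = -71.2500 - -4.8448 * 14.5000 = -1.0000.

-1.0000


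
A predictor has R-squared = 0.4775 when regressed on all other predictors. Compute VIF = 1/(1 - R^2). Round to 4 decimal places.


VIF = 1 / (1 - 0.4775).
= 1 / 0.5225 = 1.9139.

1.9139


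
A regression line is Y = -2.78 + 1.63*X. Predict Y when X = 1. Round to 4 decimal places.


Plug X = 1 into Y = -2.78 + 1.63*X:
Y = -2.78 + 1.6300 = -1.1500.

-1.1500


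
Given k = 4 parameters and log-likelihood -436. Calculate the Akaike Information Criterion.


Compute:
2k = 2*4 = 8.
-2*loglik = -2*(-436) = 872.
AIC = 8 + 872 = 880.

880


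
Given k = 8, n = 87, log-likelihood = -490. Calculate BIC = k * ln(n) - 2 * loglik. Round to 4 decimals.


k * ln(n) = 8 * ln(87) = 8 * 4.465908 = 35.727264.
-2 * loglik = -2 * (-490) = 980.
BIC = 35.727264 + 980 = 1015.727264, which rounds to 1015.7273.

1015.7273


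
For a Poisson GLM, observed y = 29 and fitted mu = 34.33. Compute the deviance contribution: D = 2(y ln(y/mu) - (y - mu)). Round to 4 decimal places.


y/mu = 29/34.33 = 0.844742 (approx.), and ln(29/34.33) = -0.168724.
y * ln(y/mu) = 29 * -0.168724 = -4.892996.
y - mu = -5.33.
D = 2 * (-4.892996 - -5.33) = 0.874008, which rounds to 0.8740.

0.8740


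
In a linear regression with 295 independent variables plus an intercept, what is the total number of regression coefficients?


Each predictor gets one coefficient, plus one intercept.
Total parameters = 295 + 1 = 296.

296


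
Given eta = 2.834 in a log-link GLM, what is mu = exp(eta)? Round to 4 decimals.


The inverse log link gives:
mu = exp(2.834) = 17.0134.

17.0134


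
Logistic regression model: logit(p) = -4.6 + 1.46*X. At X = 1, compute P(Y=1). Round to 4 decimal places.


z = -4.6 + 1.46 * 1 = -3.1400.
Sigmoid: P = 1 / (1 + exp(3.1400)) = 0.0415.

0.0415


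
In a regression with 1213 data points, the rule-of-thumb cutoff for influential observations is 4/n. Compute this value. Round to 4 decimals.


Cook's distance cutoff = 4/n = 4/1213.
= 0.0033.

0.0033


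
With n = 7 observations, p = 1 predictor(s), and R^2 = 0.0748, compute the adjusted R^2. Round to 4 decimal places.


Using the formula:
(1 - 0.0748) = 0.9252.
Multiply by 6/5: 0.9252 * 6 = 5.5512, then 5.5512 / 5 = 1.1102.
Adj R^2 = 1 - 1.1102 = -0.1102.

-0.1102


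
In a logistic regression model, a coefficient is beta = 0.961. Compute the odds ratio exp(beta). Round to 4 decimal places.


Odds ratio = exp(beta) = exp(0.961).
= 2.6143.

2.6143


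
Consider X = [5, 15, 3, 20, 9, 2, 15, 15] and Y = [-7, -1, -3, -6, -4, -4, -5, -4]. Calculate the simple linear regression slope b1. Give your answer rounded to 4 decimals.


The sample means are xbar = 10.5000 and ybar = -4.2500.
Compute S_xx = 312.0000 and S_xy = -1.0000.
Slope b1 = S_xy / S_xx = -1.0000 / 312.0000 = -0.0032.

-0.0032


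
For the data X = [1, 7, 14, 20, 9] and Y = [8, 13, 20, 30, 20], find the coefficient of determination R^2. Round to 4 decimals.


Fit the OLS line: b0 = 6.8162, b1 = 1.1161.
SSres = 19.2147.
SStot = 276.8000.
R^2 = 1 - 19.2147/276.8000 = 0.9306.

0.9306


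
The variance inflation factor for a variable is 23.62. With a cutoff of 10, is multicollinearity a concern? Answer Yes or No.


Compare VIF = 23.62 to the threshold of 10.
23.62 >= 10, so the answer is Yes.

Yes


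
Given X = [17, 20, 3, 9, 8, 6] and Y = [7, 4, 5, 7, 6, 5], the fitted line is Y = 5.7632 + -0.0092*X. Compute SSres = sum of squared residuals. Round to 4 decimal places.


Predicted values from Y = 5.7632 + -0.0092*X.
Residuals: [1.3932, -1.5792, -0.7356, 1.3196, 0.3104, -0.7080].
SSres = 7.3149.

7.3149


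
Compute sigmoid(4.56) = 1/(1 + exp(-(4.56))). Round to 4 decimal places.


exp(-4.5600) = 0.0105.
1 + exp(-z) = 1.0105.
sigmoid = 1/1.0105 = 0.9896.

0.9896


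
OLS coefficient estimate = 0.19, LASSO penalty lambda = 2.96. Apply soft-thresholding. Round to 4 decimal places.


|beta_OLS| = 0.19.
lambda = 2.96.
Since |beta| <= lambda, the coefficient is set to 0.
Result = 0.0000.

0.0000


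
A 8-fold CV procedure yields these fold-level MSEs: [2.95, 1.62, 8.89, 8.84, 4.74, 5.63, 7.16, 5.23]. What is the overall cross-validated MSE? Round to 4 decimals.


Sum of fold MSEs = 45.0600.
Average = 45.0600 / 8 = 5.6325.

5.6325


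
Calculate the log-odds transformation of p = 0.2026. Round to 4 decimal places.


Compute the odds: 0.2026/0.7974 = 0.2541.
Take the natural log: ln(0.2541) = -1.3701.

-1.3701


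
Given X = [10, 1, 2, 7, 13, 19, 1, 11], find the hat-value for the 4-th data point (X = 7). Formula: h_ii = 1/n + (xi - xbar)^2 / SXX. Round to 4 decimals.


Compute xbar = 8.0000 with n = 8 observations.
SXX = 294.0000.
Leverage = 1/8 + (7 - 8.0000)^2/294.0000 = 0.1284.

0.1284


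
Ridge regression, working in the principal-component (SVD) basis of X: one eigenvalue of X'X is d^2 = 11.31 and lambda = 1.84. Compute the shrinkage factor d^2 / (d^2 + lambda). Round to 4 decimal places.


Compute the denominator: 11.31 + 1.84 = 13.1500.
Shrinkage factor = 11.31 / 13.1500 = 0.8601.

0.8601


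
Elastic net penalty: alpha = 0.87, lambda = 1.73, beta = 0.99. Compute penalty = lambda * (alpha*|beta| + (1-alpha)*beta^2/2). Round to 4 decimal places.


L1 component = 0.87 * |0.99| = 0.8613.
L2 component = 0.13 * 0.99^2 / 2 = 0.0637.
Penalty = 1.73 * (0.8613 + 0.0637) = 1.73 * 0.9250 = 1.6003.

1.6003


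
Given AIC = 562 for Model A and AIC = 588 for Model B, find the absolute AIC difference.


|AIC_A - AIC_B| = |562 - 588| = 26.
Model A is preferred (lower AIC).

26


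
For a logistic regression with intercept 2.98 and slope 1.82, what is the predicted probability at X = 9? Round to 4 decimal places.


z = 2.98 + 1.82 * 9 = 19.3600.
Sigmoid: P = 1 / (1 + exp(-19.3600)) = 1.0000.

1.0000


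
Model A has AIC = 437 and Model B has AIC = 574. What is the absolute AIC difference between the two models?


|AIC_A - AIC_B| = |437 - 574| = 137.
Model A is preferred (lower AIC).

137


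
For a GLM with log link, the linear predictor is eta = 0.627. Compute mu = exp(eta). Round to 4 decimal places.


mu = exp(eta) = exp(0.627).
= 1.8720.

1.8720


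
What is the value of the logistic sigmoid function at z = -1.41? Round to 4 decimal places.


Compute exp(1.4100) = 4.0960.
Sigmoid = 1 / (1 + 4.0960) = 1 / 5.0960 = 0.1962.

0.1962


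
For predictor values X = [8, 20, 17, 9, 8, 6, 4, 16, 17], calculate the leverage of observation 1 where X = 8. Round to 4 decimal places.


n = 9, xbar = 11.6667.
SXX = sum((xi - xbar)^2) = 270.0000.
h = 1/9 + (8 - 11.6667)^2 / 270.0000 = 0.1609.

0.1609


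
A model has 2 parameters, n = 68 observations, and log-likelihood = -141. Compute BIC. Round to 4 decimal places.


k * ln(n) = 2 * ln(68) = 2 * 4.219508 = 8.439016.
-2 * loglik = -2 * (-141) = 282.
BIC = 8.439016 + 282 = 290.439016, which rounds to 290.4390.

290.4390


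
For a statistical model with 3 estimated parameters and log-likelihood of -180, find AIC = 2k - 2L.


AIC = 2*3 - 2*(-180).
= 6 + 360 = 366.

366


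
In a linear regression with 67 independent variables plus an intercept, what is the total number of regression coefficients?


Total coefficients = number of predictors + 1 (for the intercept).
= 67 + 1 = 68.

68


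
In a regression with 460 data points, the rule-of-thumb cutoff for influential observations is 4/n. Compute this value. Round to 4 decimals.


Cook's distance cutoff = 4/n = 4/460.
= 0.0087.

0.0087


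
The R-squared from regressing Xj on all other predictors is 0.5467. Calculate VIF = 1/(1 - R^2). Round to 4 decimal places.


Using VIF = 1/(1 - R^2_j):
1 - 0.5467 = 0.4533.
VIF = 2.2060.

2.2060


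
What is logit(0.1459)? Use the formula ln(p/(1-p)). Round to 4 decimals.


1 - p = 0.8541.
p/(1-p) = 0.1708.
logit = ln(0.1708) = -1.7671.

-1.7671


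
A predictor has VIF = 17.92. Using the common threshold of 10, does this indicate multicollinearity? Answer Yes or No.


Compare VIF = 17.92 to the threshold of 10.
17.92 >= 10, so the answer is Yes.

Yes


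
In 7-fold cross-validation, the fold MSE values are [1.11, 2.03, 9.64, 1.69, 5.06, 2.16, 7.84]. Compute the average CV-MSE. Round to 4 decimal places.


Add all fold MSEs: 29.5300.
Divide by k = 7: 29.5300/7 = 4.2186.

4.2186


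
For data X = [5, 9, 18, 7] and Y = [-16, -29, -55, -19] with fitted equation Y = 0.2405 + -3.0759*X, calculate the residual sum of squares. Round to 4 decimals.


Predicted values from Y = 0.2405 + -3.0759*X.
Residuals: [-0.8610, -1.5574, 0.1257, 2.2908].
SSres = 8.4304.

8.4304


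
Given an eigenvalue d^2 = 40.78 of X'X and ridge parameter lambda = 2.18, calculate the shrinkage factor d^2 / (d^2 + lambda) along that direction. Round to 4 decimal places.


Denominator = d^2 + lambda = 40.78 + 2.18 = 42.9600.
Shrinkage = 40.78 / 42.9600 = 0.9493.

0.9493


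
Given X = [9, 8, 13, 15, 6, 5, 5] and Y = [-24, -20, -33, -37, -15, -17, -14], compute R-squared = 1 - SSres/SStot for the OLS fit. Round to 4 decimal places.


After computing the OLS fit (b0=-3.2034, b1=-2.2554):
SSres = 11.6223, SStot = 486.8571.
R^2 = 1 - 11.6223/486.8571 = 0.9761.

0.9761


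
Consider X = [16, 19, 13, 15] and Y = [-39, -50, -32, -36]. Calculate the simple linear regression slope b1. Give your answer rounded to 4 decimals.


The sample means are xbar = 15.7500 and ybar = -39.2500.
Compute S_xx = 18.7500 and S_xy = -57.2500.
Slope b1 = S_xy / S_xx = -57.2500 / 18.7500 = -3.0533.

-3.0533


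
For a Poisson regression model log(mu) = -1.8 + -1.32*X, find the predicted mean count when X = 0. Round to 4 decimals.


Compute eta = -1.8 + -1.32 * 0 = -1.8000.
Apply inverse link: mu = e^-1.8000 = 0.1653.

0.1653


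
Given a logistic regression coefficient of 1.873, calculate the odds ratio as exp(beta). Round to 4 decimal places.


Odds ratio = exp(beta) = exp(1.873).
= 6.5078.

6.5078


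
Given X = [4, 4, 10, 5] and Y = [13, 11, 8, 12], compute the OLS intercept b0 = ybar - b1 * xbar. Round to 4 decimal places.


The slope is b1 = -0.6869.
Sample means are xbar = 5.7500 and ybar = 11.0000.
Intercept: b0 = 11.0000 - (-0.6869)(5.7500) = 14.9495.

14.9495


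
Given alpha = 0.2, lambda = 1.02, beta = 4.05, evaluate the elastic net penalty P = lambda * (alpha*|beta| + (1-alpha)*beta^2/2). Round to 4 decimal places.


L1 component = 0.2 * |4.05| = 0.8100.
L2 component = 0.8 * 4.05^2 / 2 = 6.5610.
Penalty = 1.02 * (0.8100 + 6.5610) = 1.02 * 7.3710 = 7.5184.

7.5184


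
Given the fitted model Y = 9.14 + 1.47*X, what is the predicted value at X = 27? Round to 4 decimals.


Substitute X = 27 into the equation:
Y = 9.14 + 1.47 * 27 = 9.14 + 39.6900 = 48.8300.

48.8300


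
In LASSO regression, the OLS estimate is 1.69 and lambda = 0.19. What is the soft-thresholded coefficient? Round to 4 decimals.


Absolute value: |1.69| = 1.69.
Compare to lambda = 0.19.
Since |beta| > lambda, coefficient = sign(beta)*(|beta| - lambda) = 1.5000.

1.5000


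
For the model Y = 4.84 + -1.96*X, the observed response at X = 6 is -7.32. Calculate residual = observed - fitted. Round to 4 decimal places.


Predicted = 4.84 + -1.96 * 6 = -6.9200.
Residual = -7.32 - -6.9200 = -0.4000.

-0.4000


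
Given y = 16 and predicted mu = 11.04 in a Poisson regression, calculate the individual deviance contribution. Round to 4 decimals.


First: ln(16/11.04) = 0.371064.
Then: 16 * 0.371064 = 5.937024.
y - mu = 16 - 11.04 = 4.96.
D = 2(5.937024 - 4.96) = 1.954048, which rounds to 1.9540.

1.9540


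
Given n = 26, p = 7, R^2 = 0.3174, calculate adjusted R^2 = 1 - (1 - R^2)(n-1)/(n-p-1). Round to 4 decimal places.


Using the formula:
(1 - 0.3174) = 0.6826.
Multiply by 25/18: 0.6826 * 25 = 17.0650, then 17.0650 / 18 = 0.9481.
Adj R^2 = 1 - 0.9481 = 0.0519.

0.0519


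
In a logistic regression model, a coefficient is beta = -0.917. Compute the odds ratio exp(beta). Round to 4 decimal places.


Odds ratio = exp(beta) = exp(-0.917).
= 0.3997.

0.3997


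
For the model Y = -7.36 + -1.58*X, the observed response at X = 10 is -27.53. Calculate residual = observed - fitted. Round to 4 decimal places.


Predicted = -7.36 + -1.58 * 10 = -23.1600.
Residual = -27.53 - -23.1600 = -4.3700.

-4.3700


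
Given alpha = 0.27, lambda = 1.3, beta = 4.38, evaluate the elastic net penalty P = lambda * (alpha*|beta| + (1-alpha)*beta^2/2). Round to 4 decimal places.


L1 component = 0.27 * |4.38| = 1.1826.
L2 component = 0.73 * 4.38^2 / 2 = 7.0023.
Penalty = 1.3 * (1.1826 + 7.0023) = 1.3 * 8.1849 = 10.6404.

10.6404


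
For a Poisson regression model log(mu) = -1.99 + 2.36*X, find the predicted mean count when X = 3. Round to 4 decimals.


eta = -1.99 + 2.36 * 3 = 5.0900.
mu = exp(5.0900) = 162.3899.

162.3899


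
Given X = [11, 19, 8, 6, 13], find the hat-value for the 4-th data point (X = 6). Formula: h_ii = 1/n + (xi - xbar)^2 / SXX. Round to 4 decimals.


Compute xbar = 11.4000 with n = 5 observations.
SXX = 101.2000.
Leverage = 1/5 + (6 - 11.4000)^2/101.2000 = 0.4881.

0.4881


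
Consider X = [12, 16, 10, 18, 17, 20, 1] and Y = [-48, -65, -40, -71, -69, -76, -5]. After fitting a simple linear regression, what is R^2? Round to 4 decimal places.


After computing the OLS fit (b0=-1.6958, b1=-3.8524):
SSres = 13.9478, SStot = 3749.7143.
R^2 = 1 - 13.9478/3749.7143 = 0.9963.

0.9963


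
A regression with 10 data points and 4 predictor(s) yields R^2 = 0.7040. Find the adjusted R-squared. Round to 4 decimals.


Using the formula:
(1 - 0.7040) = 0.2960.
Multiply by 9/5: 0.2960 * 9 = 2.6640, then 2.6640 / 5 = 0.5328.
Adj R^2 = 1 - 0.5328 = 0.4672.

0.4672


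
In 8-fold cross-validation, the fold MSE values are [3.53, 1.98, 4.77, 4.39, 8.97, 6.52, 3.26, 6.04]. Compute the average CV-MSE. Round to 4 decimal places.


Add all fold MSEs: 39.4600.
Divide by k = 8: 39.4600/8 = 4.9325.

4.9325


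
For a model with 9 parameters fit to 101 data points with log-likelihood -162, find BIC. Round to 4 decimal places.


ln(101) = 4.615121.
k * ln(n) = 9 * 4.615121 = 41.536089.
-2L = 324.
BIC = 41.536089 + 324 = 365.536089, which rounds to 365.5361.

365.5361


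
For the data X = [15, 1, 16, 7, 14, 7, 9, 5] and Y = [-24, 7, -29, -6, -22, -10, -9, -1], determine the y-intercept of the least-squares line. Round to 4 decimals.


The slope is b1 = -2.2962.
Sample means are xbar = 9.2500 and ybar = -11.7500.
Intercept: b0 = -11.7500 - (-2.2962)(9.2500) = 9.4899.

9.4899


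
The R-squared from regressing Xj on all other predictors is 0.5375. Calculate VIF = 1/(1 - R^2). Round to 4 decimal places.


Denominator: 1 - 0.5375 = 0.4625.
VIF = 1 / 0.4625 = 2.1622.

2.1622


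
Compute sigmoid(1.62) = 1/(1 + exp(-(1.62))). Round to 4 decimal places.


Compute exp(-1.6200) = 0.1979.
Sigmoid = 1 / (1 + 0.1979) = 1 / 1.1979 = 0.8348.

0.8348


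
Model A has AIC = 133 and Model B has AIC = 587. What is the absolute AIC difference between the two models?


|AIC_A - AIC_B| = |133 - 587| = 454.
Model A is preferred (lower AIC).

454


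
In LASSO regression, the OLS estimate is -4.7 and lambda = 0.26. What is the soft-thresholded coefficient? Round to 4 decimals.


Check: |-4.7| = 4.7 vs lambda = 0.26.
Since |beta| > lambda, coefficient = sign(beta)*(|beta| - lambda) = -4.4400.
Soft-thresholded coefficient = -4.4400.

-4.4400


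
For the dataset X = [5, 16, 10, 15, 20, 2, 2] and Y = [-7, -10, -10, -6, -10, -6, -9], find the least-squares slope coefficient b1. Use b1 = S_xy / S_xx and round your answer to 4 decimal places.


Calculate xbar = 10.0000, ybar = -8.2857.
S_xx = 314.0000, S_xy = -35.0000.
Using b1 = S_xy / S_xx = -35.0000 / 314.0000, we get b1 = -0.1115.

-0.1115


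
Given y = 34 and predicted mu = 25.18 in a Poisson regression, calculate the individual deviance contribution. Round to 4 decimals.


y/mu = 34/25.18 = 1.350278 (approx.), and ln(34/25.18) = 0.300310.
y * ln(y/mu) = 34 * 0.300310 = 10.210540.
y - mu = 8.82.
D = 2 * (10.210540 - 8.82) = 2.781080, which rounds to 2.7811.

2.7811


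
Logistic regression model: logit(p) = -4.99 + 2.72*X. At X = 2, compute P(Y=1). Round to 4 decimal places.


Linear predictor: z = -4.99 + 2.72 * 2 = 0.4500.
P = 1/(1 + exp(-0.4500)) = 1/(1 + 0.6376) = 0.6106.

0.6106


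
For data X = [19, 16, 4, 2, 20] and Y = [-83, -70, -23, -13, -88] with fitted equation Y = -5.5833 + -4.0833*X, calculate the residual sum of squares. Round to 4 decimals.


Compute predicted values, then residuals = yi - yhat_i.
Residuals: [0.1660, 0.9161, -1.0835, 0.7499, -0.7507].
SSres = sum(residual^2) = 3.1667.

3.1667


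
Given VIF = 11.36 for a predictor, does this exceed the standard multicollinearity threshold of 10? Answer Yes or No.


Compare VIF = 11.36 to the threshold of 10.
11.36 >= 10, so the answer is Yes.

Yes


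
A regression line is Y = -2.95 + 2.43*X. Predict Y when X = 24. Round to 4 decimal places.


Substitute X = 24 into the equation:
Y = -2.95 + 2.43 * 24 = -2.95 + 58.3200 = 55.3700.

55.3700


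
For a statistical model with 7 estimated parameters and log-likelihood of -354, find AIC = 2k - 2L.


Compute:
2k = 2*7 = 14.
-2*loglik = -2*(-354) = 708.
AIC = 14 + 708 = 722.

722


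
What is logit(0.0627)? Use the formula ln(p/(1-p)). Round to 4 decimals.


Compute the odds: 0.0627/0.9373 = 0.0669.
Take the natural log: ln(0.0669) = -2.7046.

-2.7046


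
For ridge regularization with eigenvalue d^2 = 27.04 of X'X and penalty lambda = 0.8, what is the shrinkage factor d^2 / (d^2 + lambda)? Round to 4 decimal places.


d^2 + lambda = 27.04 + 0.8 = 27.8400.
Shrinkage factor = 27.04/27.8400 = 0.9713.

0.9713


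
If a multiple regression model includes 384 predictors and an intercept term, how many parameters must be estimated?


Total coefficients = number of predictors + 1 (for the intercept).
= 384 + 1 = 385.

385


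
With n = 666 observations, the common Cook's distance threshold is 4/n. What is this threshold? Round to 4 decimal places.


The threshold is 4/n.
4/666 = 0.0060.

0.0060


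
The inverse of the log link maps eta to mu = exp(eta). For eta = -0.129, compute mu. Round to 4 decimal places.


mu = exp(eta) = exp(-0.129).
= 0.8790.

0.8790


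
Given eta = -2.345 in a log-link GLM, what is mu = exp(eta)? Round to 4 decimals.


mu = exp(eta) = exp(-2.345).
= 0.0958.

0.0958


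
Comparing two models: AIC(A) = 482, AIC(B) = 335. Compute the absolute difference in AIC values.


Absolute difference = |482 - 335| = 147.
The model with lower AIC (B) is preferred.

147


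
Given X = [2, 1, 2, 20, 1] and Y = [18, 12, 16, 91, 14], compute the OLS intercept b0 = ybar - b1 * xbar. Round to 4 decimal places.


The slope is b1 = 4.1077.
Sample means are xbar = 5.2000 and ybar = 30.2000.
Intercept: b0 = 30.2000 - (4.1077)(5.2000) = 8.8399.

8.8399


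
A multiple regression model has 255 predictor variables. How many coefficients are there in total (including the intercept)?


Including the intercept, the model has 255 predictor coefficients + 1 intercept.
Total = 256.

256


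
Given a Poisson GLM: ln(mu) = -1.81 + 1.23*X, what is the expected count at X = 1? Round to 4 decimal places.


Compute eta = -1.81 + 1.23 * 1 = -0.5800.
Apply inverse link: mu = e^-0.5800 = 0.5599.

0.5599


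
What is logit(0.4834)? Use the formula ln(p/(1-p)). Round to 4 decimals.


Compute the odds: 0.4834/0.5166 = 0.9357.
Take the natural log: ln(0.9357) = -0.0664.

-0.0664


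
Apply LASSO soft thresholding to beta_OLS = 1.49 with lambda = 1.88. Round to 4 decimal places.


|beta_OLS| = 1.49.
lambda = 1.88.
Since |beta| <= lambda, the coefficient is set to 0.
Result = 0.0000.

0.0000


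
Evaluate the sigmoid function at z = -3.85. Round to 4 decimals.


exp(3.8500) = 46.9931.
1 + exp(-z) = 47.9931.
sigmoid = 1/47.9931 = 0.0208.

0.0208


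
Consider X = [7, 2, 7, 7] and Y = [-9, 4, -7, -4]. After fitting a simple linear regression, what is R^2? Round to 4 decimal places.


Fit the OLS line: b0 = 8.2667, b1 = -2.1333.
SSres = 12.6667.
SStot = 98.0000.
R^2 = 1 - 12.6667/98.0000 = 0.8707.

0.8707
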